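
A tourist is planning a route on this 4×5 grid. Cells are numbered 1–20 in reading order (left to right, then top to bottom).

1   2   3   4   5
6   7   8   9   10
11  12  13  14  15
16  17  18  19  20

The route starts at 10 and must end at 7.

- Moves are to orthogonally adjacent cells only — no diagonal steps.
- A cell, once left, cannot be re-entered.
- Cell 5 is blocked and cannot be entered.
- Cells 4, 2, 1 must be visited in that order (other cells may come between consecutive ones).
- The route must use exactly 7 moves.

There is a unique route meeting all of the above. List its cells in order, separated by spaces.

The waypoints must appear in the order 4, 2, 1, with no cell reused.
Route from 10: left to 9, up to 4, 3× left (reaching 1), down to 6, right to 7 — 7 moves in all.
Check: order respected (4 at step 2, 2 at step 4, 1 at step 5); 7 moves as required.

10 9 4 3 2 1 6 7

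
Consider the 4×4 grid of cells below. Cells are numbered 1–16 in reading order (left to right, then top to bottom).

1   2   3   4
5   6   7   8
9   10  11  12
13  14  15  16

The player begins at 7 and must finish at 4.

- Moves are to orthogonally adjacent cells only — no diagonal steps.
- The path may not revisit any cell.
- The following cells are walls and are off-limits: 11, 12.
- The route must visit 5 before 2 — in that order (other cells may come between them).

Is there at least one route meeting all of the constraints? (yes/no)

One route that works: 7 → 6 → 5 → 1 → 2 → 3 → 4.

yes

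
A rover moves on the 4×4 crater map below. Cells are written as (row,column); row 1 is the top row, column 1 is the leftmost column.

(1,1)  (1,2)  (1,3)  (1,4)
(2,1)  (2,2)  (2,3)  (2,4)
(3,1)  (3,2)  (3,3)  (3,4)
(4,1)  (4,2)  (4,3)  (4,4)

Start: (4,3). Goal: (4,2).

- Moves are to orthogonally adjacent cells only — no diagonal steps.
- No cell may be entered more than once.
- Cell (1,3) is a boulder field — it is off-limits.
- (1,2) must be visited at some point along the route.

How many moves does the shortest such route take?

9

Any route passes through (1,2) somewhere between (4,3) and (4,2). Summing Manhattan distances along the two legs ((4,3) → (1,2) → (4,2)) gives a lower bound of 4 + 3 = 7 moves.
The shortest route satisfying every rule uses 9 moves: (4,3) → (3,3) → (2,3) → (2,2) → (1,2) → (1,1) → (2,1) → (3,1) → (4,1) → (4,2).
The no-revisit rule (legs can't share cells) pushes the minimum above the 7-move bound; an exhaustive check rules out every length from 7 to 8, leaving 9 as the minimum.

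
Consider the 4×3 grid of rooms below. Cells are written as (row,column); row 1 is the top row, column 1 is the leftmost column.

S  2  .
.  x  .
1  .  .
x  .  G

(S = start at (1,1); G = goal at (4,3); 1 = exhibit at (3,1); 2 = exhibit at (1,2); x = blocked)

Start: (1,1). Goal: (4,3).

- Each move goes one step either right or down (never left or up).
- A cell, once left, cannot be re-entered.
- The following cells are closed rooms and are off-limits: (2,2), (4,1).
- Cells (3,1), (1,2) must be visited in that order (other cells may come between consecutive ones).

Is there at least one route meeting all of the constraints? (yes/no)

no

(1,2) lies above (3,1), so going from (3,1) to (1,2) would need an upward move — but moves only go right/down, so (3,1) cannot be visited before (1,2).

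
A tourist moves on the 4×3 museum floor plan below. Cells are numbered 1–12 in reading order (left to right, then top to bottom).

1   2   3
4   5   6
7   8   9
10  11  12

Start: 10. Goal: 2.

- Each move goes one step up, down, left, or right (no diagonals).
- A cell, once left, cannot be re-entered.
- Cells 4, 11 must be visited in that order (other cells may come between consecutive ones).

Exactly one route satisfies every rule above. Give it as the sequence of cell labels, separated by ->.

10 -> 7 -> 4 -> 5 -> 8 -> 11 -> 12 -> 9 -> 6 -> 3 -> 2

The waypoints must appear in the order 4, 11, with no cell reused.
Route from 10: 2× up (reaching 4), right to 5, 2× down (reaching 11), right to 12, 3× up (reaching 3), left to 2 — 10 moves in all.
Check: order respected (4 at step 2, 11 at step 5).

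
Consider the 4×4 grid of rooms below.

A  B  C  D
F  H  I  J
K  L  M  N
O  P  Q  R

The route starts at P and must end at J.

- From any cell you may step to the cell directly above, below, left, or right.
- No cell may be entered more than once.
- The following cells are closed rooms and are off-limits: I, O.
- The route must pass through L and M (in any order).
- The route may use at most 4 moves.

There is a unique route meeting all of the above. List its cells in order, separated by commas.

The 4-move cap with required stops at L, M leaves no slack for detours.
Route from P: up to L, 2× right (reaching N), up to J — 4 moves in all.
Check: all required cells visited; 4 ≤ 4 moves.

P, L, M, N, J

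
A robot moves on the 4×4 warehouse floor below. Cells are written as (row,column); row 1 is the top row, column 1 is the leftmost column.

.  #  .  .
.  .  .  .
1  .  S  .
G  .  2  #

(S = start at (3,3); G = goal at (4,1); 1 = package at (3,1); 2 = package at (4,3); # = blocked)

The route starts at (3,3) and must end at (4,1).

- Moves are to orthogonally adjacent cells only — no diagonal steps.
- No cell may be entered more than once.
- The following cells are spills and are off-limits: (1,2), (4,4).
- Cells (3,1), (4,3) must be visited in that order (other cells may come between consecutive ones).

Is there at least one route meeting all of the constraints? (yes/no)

Ignoring the required order, 2 revisit-free routes from (3,3) to (4,1) pass through all of (3,1) and (4,3); the waypoint orders that occur are (4,3) → (3,1) (2) — never (3,1) → (4,3).

no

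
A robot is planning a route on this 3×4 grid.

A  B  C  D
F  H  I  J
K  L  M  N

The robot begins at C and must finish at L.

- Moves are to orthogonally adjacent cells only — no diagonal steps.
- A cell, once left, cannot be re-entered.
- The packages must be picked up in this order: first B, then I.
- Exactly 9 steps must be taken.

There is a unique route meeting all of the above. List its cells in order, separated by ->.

The waypoints must appear in the order B, I, with no cell reused.
Route from C: left 2 to A, down 1 to F, right 3 to J, down 1 to N, left 2 to L — 9 moves in all.
Check: order respected (B at step 1, I at step 5); 9 moves as required.

C -> B -> A -> F -> H -> I -> J -> N -> M -> L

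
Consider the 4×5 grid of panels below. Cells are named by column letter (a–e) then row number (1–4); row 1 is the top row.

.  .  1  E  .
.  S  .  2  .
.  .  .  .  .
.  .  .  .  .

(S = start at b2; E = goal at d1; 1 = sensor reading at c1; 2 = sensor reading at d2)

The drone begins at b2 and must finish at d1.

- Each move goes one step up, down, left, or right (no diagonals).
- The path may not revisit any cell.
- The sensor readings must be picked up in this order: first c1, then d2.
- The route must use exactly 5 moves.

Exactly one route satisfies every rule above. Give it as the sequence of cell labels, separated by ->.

b2 -> b1 -> c1 -> c2 -> d2 -> d1

The waypoints must appear in the order c1, d2, with no cell reused.
Route from b2: up 1 to b1, right 1 to c1, down 1 to c2, right 1 to d2, up 1 to d1 — 5 moves in all.
Check: order respected (1 at step 2, 2 at step 4); 5 moves as required.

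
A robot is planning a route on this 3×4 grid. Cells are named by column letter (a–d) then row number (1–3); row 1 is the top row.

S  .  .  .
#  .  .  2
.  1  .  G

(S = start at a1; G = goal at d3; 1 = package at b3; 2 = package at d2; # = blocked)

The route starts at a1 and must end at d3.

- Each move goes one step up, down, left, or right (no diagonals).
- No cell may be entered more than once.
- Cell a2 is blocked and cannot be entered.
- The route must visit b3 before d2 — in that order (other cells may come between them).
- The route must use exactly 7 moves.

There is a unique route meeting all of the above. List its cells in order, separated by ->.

The waypoints must appear in the order b3, d2, with no cell reused.
Route from a1: right 1 to b1, down 2 to b3, right 1 to c3, up 1 to c2, right 1 to d2, down 1 to d3 — 7 moves in all.
Check: order respected (1 at step 3, 2 at step 6); 7 moves as required.

a1 -> b1 -> b2 -> b3 -> c3 -> c2 -> d2 -> d3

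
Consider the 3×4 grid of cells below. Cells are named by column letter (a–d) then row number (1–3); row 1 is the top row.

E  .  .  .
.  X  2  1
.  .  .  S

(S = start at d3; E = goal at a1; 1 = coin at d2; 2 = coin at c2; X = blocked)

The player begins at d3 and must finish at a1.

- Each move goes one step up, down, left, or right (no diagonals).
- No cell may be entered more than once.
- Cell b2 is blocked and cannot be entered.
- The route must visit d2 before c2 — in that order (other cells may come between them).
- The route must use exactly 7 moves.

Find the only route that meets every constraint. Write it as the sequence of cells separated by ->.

d3 -> d2 -> c2 -> c3 -> b3 -> a3 -> a2 -> a1

The waypoints must appear in the order d2, c2, with no cell reused.
Route from d3: up to d2, left to c2, down to c3, 2× left (reaching a3), 2× up (reaching a1) — 7 moves in all.
Check: order respected (1 at step 1, 2 at step 2); 7 moves as required.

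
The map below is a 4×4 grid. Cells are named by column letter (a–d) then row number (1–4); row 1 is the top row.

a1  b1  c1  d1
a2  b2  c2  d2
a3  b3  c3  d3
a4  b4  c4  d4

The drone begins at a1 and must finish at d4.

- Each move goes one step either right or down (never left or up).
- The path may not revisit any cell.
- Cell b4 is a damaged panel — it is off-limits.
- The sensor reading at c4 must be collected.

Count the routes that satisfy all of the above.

6

A right/down-only route from a1 to d4 makes exactly 3 down-moves and 3 right-moves in some order.
With no other constraints that would be C(6,3) = 20 routes.
Split at c4 and multiply the segment counts (each segment already excludes blocked cells): a1→c4: 6; c4→d4: 1; product = 6.
That gives 6 routes.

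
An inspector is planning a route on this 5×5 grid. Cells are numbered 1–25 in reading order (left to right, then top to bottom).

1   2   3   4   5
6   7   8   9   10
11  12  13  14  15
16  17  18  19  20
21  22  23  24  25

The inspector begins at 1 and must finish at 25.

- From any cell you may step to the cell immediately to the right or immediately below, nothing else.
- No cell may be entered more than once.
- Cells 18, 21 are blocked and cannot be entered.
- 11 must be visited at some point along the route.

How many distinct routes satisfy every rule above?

5

A right/down-only route from 1 to 25 makes exactly 4 down-moves and 4 right-moves in some order.
With no other constraints that would be C(8,4) = 70 routes.
Split at 11 and multiply the segment counts (each segment already excludes blocked cells): 1→11: 1; 11→25: 5; product = 5.
That gives 5 routes.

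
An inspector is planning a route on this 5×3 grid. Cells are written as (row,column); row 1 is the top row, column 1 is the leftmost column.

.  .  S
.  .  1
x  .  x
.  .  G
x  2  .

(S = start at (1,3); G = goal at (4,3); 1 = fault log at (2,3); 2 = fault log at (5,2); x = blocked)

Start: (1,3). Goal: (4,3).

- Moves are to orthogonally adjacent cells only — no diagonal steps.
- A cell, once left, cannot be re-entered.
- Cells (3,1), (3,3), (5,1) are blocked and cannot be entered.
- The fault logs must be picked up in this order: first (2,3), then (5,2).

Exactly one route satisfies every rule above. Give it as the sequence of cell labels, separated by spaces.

(1,3) (2,3) (2,2) (3,2) (4,2) (5,2) (5,3) (4,3)

The waypoints must appear in the order (2,3), (5,2), with no cell reused.
Route from (1,3): down to (2,3), left to (2,2), 3× down (reaching (5,2)), right to (5,3), up to (4,3) — 7 moves in all.
Check: order respected (1 at step 1, 2 at step 5).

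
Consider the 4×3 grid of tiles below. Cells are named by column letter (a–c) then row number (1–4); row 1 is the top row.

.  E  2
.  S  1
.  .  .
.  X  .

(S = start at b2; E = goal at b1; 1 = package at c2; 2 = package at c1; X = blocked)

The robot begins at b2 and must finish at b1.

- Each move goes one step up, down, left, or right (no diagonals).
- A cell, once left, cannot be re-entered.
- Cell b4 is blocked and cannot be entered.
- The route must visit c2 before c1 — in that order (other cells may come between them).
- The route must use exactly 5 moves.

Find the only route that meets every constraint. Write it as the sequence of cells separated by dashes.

b2 - b3 - c3 - c2 - c1 - b1

The waypoints must appear in the order c2, c1, with no cell reused.
Route from b2: down to b3, right to c3, 2× up (reaching c1), left to b1 — 5 moves in all.
Check: order respected (1 at step 3, 2 at step 4); 5 moves as required.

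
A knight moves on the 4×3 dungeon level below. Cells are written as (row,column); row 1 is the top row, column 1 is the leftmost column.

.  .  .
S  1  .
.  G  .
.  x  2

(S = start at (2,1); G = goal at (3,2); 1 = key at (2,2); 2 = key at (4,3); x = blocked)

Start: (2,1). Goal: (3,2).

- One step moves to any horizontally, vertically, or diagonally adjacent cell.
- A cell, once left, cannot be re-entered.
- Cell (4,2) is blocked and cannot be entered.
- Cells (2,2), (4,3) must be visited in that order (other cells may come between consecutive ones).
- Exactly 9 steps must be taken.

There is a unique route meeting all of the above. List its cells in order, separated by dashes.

(2,1) - (3,1) - (2,2) - (1,1) - (1,2) - (1,3) - (2,3) - (3,3) - (4,3) - (3,2)

The waypoints must appear in the order (2,2), (4,3), with no cell reused.
Route from (2,1): down to (3,1), up-right to (2,2), up-left to (1,1), 2× right (reaching (1,3)), 3× down (reaching (4,3)), up-left to (3,2) — 9 moves in all.
Check: order respected (1 at step 2, 2 at step 8); 9 moves as required.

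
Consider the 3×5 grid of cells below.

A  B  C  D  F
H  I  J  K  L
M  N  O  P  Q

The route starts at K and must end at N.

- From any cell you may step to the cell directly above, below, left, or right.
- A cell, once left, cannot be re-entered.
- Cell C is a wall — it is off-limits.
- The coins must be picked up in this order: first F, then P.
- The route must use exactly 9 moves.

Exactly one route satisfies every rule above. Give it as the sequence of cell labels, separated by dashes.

K - D - F - L - Q - P - O - J - I - N

The waypoints must appear in the order F, P, with no cell reused.
Route from K: up 1 to D, right 1 to F, down 2 to Q, left 2 to O, up 1 to J, left 1 to I, down 1 to N — 9 moves in all.
Check: order respected (F at step 2, P at step 5); 9 moves as required.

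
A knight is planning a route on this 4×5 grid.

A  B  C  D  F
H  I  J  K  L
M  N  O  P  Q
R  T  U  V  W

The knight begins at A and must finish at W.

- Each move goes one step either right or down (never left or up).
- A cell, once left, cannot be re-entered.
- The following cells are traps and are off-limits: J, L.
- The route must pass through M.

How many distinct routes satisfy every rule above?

5

A right/down-only route from A to W makes exactly 3 down-moves and 4 right-moves in some order.
With no other constraints that would be C(7,3) = 35 routes.
Split at M and multiply the segment counts (each segment already excludes blocked cells): A→M: 1; M→W: 5; product = 5.
That gives 5 routes.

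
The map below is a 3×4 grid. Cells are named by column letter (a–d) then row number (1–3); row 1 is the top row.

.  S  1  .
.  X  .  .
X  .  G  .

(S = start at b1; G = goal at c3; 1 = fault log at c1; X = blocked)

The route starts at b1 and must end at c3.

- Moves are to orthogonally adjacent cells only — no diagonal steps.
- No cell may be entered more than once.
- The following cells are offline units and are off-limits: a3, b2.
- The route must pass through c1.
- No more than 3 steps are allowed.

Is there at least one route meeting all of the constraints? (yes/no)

yes

One route that works: b1 → c1 → c2 → c3.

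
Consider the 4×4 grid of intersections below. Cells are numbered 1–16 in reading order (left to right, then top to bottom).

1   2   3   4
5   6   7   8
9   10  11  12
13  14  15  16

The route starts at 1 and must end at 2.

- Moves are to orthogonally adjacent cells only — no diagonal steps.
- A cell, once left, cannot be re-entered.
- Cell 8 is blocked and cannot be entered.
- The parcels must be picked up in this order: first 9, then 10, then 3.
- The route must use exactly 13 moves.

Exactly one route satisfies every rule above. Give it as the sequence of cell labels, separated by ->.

The waypoints must appear in the order 9, 10, 3, with no cell reused.
Route from 1: 3× down (reaching 13), 3× right (reaching 16), up to 12, 2× left (reaching 10), up to 6, right to 7, up to 3, left to 2 — 13 moves in all.
Check: order respected (9 at step 2, 10 at step 9, 3 at step 12); 13 moves as required.

1 -> 5 -> 9 -> 13 -> 14 -> 15 -> 16 -> 12 -> 11 -> 10 -> 6 -> 7 -> 3 -> 2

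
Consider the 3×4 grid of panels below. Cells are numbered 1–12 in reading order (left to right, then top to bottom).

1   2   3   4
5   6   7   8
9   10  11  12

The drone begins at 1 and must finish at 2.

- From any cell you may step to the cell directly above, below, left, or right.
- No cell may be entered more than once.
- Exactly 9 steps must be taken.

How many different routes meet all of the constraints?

9

Need simple routes of exactly 9 moves from 1 to 2 (Manhattan distance 1, so 4 moves are spent on a detour and 4 undoing it).
Branch systematically from the start, pruning whenever the remaining move budget drops below the Manhattan distance to 2 or differs from it in parity. Every completion starts via 5: 9 (no valid completion starts via 2).
That gives 9 routes.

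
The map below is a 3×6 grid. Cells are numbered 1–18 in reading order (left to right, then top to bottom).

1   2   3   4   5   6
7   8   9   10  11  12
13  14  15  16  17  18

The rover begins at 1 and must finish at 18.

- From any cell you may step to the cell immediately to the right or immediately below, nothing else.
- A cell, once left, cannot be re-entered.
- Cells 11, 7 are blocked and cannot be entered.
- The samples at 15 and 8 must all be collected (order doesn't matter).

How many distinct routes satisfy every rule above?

A right/down-only route from 1 to 18 makes exactly 2 down-moves and 5 right-moves in some order.
With no other constraints that would be C(7,2) = 21 routes.
A monotone route can only reach the required cells in the order 8, 15, so split there and multiply the segment counts (each segment already excludes blocked cells): 1→8: 1; 8→15: 2; 15→18: 1; product = 2.
That gives 2 routes.

2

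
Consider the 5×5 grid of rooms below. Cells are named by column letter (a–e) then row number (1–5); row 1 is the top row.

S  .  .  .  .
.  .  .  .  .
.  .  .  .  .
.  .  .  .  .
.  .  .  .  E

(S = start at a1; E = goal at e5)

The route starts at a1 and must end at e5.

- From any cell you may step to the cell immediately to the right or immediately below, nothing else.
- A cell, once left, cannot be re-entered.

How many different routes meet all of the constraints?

A right/down-only route from a1 to e5 makes exactly 4 down-moves and 4 right-moves in some order.
With no other constraints that would be C(8,4) = 70 routes.
That gives 70 routes.

70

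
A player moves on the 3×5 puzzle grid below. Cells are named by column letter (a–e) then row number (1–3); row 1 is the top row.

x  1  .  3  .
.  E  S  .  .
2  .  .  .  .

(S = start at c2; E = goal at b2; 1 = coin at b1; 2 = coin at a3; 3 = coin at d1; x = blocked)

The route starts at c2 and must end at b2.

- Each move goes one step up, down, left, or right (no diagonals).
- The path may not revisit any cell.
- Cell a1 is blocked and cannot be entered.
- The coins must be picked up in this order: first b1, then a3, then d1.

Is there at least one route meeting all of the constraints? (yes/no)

Even ignoring the required order, no revisit-free route from c2 to b2 manages to pass through all of b1, a3, and d1: branching out from c2, every path either misses one of them or, having collected them, can no longer reach b2 without re-entering a cell.

no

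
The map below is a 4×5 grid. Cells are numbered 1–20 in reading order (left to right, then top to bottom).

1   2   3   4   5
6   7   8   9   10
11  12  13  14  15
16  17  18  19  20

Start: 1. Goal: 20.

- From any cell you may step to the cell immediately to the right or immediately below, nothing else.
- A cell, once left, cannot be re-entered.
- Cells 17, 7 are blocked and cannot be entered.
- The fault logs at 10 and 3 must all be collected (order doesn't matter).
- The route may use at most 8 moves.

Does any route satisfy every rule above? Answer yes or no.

One route that works: 1 → 2 → 3 → 8 → 9 → 10 → 15 → 20.

yes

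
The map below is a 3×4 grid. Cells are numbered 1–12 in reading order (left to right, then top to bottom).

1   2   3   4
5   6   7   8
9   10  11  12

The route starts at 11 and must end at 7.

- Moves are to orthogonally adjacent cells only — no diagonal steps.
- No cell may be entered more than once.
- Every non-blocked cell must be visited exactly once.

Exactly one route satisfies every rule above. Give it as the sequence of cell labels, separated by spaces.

Need to visit all 12 open cells exactly once, starting at 11 and ending at 7.
Cell 4 has only two open neighbours (8 and 3), so the path must pass straight through it: one of those is the cell it's entered from and the other is where it exits.
Route from 11: right to 12, 2× up (reaching 4), 3× left (reaching 1), 2× down (reaching 9), right to 10, up to 6, right to 7 — 11 moves in all.
Check: all 12 open cells covered.

11 12 8 4 3 2 1 5 9 10 6 7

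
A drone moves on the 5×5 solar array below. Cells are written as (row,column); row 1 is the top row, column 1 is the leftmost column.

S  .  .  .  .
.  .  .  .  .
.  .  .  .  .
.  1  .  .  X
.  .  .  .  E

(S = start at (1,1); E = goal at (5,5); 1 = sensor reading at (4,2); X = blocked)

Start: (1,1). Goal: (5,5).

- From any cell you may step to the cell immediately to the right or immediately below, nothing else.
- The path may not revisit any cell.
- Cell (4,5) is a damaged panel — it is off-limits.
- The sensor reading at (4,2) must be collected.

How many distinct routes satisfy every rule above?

12

A right/down-only route from (1,1) to (5,5) makes exactly 4 down-moves and 4 right-moves in some order.
With no other constraints that would be C(8,4) = 70 routes.
Split at (4,2) and multiply the segment counts (each segment already excludes blocked cells): (1,1)→(4,2): 4; (4,2)→(5,5): 3; product = 12.
That gives 12 routes.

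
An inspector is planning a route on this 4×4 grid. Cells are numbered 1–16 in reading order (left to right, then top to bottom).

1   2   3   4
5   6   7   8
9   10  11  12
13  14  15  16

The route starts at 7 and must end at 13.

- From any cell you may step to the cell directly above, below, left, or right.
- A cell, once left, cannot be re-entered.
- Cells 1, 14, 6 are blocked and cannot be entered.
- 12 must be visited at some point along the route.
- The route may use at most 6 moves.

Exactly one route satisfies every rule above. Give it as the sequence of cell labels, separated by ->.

The budget equals the shortest possible length, so every move has to be on a shortest route through the required cells.
Route from 7: right 1 to 8, down 1 to 12, left 3 to 9, down 1 to 13 — 6 moves in all.
Check: all required cells visited; 6 ≤ 6 moves.

7 -> 8 -> 12 -> 11 -> 10 -> 9 -> 13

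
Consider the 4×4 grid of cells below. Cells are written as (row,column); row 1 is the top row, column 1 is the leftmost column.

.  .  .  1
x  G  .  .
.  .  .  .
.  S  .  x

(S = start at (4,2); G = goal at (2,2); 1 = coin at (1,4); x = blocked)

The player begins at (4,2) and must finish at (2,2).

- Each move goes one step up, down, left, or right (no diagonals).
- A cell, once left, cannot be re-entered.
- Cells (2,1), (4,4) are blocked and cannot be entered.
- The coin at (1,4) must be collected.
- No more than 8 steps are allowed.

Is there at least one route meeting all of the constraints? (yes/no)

yes

One route that works: (4,2) → (3,2) → (3,3) → (2,3) → (2,4) → (1,4) → (1,3) → (1,2) → (2,2).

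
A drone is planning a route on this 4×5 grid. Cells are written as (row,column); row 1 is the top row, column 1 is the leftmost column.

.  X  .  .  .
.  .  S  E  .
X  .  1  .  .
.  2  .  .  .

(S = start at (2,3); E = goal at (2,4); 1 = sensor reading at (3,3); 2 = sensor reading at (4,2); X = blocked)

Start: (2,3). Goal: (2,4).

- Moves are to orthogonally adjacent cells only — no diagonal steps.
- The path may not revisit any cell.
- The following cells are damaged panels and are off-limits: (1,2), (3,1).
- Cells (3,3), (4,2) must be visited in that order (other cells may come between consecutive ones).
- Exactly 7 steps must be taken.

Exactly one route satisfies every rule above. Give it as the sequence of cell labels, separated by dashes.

(2,3) - (3,3) - (3,2) - (4,2) - (4,3) - (4,4) - (3,4) - (2,4)

The waypoints must appear in the order (3,3), (4,2), with no cell reused.
Route from (2,3): down 1 to (3,3), left 1 to (3,2), down 1 to (4,2), right 2 to (4,4), up 2 to (2,4) — 7 moves in all.
Check: order respected (1 at step 1, 2 at step 3); 7 moves as required.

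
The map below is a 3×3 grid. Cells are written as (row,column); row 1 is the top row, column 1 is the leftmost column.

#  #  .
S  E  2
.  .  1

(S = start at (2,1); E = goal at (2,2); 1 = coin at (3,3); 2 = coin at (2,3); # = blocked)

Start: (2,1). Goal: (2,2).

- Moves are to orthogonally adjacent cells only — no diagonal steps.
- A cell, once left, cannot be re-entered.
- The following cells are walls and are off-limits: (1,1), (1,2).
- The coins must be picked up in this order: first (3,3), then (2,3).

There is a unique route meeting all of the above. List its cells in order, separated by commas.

The waypoints must appear in the order (3,3), (2,3), with no cell reused.
Route from (2,1): down to (3,1), 2× right (reaching (3,3)), up to (2,3), left to (2,2) — 5 moves in all.
Check: order respected (1 at step 3, 2 at step 4).

(2,1), (3,1), (3,2), (3,3), (2,3), (2,2)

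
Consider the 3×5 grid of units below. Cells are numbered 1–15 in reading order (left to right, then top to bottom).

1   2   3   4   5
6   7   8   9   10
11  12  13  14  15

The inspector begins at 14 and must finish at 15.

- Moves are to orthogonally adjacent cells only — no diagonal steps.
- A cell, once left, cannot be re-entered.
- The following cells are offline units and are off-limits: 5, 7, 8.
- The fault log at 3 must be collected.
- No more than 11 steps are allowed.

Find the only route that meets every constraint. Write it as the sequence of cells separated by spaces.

Any route must reach 3 and still end at 15 within 11 moves, so the order of the required stops is forced.
Route from 14: left 3 to 11, up 2 to 1, right 3 to 4, down 1 to 9, right 1 to 10, down 1 to 15 — 11 moves in all.
Check: all required cells visited; 11 ≤ 11 moves.

14 13 12 11 6 1 2 3 4 9 10 15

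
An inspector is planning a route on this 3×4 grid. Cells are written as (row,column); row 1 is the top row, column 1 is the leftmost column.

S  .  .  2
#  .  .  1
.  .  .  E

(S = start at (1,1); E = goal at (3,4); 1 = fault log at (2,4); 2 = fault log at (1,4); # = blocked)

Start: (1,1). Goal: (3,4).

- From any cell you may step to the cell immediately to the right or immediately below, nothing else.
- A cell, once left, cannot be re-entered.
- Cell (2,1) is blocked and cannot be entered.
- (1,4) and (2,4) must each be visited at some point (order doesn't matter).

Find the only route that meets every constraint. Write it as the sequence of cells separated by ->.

(1,1) -> (1,2) -> (1,3) -> (1,4) -> (2,4) -> (3,4)

Moves only go right or down, so the column and row indices never decrease.
Route from (1,1): 3× right (reaching (1,4)), 2× down (reaching (3,4)) — 5 moves in all.
Check: all required cells visited.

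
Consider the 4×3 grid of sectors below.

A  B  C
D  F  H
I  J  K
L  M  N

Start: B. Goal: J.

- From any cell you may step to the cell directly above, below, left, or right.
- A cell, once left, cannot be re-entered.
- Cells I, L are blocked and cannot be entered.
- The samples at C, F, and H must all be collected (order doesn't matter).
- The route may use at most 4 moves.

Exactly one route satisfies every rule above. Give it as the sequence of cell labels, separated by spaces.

Any route must reach C, F, and H and still end at J within 4 moves, so the order of the required stops is forced.
Route from B: right to C, down to H, left to F, down to J — 4 moves in all.
Check: all required cells visited; 4 ≤ 4 moves.

B C H F J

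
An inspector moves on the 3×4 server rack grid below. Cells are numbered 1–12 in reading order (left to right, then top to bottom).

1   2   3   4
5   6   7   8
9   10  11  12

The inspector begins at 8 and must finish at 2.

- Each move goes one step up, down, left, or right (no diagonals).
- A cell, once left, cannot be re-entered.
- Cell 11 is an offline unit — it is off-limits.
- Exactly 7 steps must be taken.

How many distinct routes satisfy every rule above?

Need simple routes of exactly 7 moves from 8 to 2 (Manhattan distance 3, so 2 moves are spent on a detour and 2 undoing it).
Enumerating: 8 4 3 7 6 5 1 2 | 8 7 6 10 9 5 1 2.
That gives 2 routes.

2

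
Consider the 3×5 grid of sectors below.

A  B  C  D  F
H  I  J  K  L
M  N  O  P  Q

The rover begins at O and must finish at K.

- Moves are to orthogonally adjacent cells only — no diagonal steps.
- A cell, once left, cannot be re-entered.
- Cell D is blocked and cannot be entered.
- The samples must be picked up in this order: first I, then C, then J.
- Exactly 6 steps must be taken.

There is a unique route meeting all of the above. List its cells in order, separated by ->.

O -> N -> I -> B -> C -> J -> K

The waypoints must appear in the order I, C, J, with no cell reused.
Route from O: left to N, 2× up (reaching B), right to C, down to J, right to K — 6 moves in all.
Check: order respected (I at step 2, C at step 4, J at step 5); 6 moves as required.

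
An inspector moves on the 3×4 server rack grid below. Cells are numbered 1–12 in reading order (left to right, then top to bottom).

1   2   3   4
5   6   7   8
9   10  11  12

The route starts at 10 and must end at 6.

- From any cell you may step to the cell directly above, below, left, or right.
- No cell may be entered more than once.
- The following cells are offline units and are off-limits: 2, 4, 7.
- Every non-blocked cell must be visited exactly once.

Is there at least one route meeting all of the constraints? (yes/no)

no

Cell 1 has only one open neighbour but is neither the start nor the goal, so a Hamiltonian route would have to both enter and leave it through the same neighbour — impossible without revisiting.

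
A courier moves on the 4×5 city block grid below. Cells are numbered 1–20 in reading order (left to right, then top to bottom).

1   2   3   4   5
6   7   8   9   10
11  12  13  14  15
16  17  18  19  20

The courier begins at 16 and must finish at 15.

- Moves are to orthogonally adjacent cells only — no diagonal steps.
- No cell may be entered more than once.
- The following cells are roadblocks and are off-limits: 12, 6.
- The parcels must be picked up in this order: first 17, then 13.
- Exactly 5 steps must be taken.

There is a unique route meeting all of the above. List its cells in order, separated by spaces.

The waypoints must appear in the order 17, 13, with no cell reused.
Route from 16: right 2 to 18, up 1 to 13, right 2 to 15 — 5 moves in all.
Check: order respected (17 at step 1, 13 at step 3); 5 moves as required.

16 17 18 13 14 15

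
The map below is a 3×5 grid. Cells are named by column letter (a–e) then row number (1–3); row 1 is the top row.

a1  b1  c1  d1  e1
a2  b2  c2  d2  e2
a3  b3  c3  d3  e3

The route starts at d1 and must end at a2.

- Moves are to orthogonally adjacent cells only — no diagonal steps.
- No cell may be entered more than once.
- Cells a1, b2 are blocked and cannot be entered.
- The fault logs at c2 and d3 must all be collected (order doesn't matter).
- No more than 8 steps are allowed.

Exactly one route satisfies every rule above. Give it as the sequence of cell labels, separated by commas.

d1, c1, c2, d2, d3, c3, b3, a3, a2

Any route must reach c2 and d3 and still end at a2 within 8 moves, so the order of the required stops is forced.
Route from d1: left to c1, down to c2, right to d2, down to d3, 3× left (reaching a3), up to a2 — 8 moves in all.
Check: all required cells visited; 8 ≤ 8 moves.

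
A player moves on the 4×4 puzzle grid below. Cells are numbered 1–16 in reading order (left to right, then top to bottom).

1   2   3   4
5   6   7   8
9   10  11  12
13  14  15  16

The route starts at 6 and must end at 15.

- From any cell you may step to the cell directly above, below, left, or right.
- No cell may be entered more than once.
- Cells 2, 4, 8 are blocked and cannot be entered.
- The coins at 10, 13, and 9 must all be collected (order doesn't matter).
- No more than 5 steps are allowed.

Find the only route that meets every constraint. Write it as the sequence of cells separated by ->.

6 -> 10 -> 9 -> 13 -> 14 -> 15

The 5-move cap with required stops at 10, 13, 9 leaves no slack for detours.
Route from 6: down 1 to 10, left 1 to 9, down 1 to 13, right 2 to 15 — 5 moves in all.
Check: all required cells visited; 5 ≤ 5 moves.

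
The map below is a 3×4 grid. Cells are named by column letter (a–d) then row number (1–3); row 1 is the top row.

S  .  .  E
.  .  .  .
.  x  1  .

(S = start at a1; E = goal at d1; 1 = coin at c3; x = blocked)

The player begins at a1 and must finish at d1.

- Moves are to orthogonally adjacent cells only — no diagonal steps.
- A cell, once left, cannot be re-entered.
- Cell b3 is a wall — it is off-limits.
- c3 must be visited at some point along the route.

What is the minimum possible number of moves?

Any route passes through c3 somewhere between a1 and d1. Summing Manhattan distances along the two legs (a1 → c3 → d1) gives a lower bound of 4 + 3 = 7 moves.
A route of 7 moves achieves this: a1 → a2 → b2 → c2 → c3 → d3 → d2 → d1.
Since 7 matches the lower bound, it is optimal.

7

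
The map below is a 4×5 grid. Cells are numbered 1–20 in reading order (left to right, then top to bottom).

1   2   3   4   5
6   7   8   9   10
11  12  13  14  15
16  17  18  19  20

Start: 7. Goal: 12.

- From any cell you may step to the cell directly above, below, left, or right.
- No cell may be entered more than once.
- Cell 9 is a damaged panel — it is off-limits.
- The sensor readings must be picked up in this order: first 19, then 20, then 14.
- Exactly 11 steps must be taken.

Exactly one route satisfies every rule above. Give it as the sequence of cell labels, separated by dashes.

7 - 6 - 11 - 16 - 17 - 18 - 19 - 20 - 15 - 14 - 13 - 12

The waypoints must appear in the order 19, 20, 14, with no cell reused.
Route from 7: left to 6, 2× down (reaching 16), 4× right (reaching 20), up to 15, 3× left (reaching 12) — 11 moves in all.
Check: order respected (19 at step 6, 20 at step 7, 14 at step 9); 11 moves as required.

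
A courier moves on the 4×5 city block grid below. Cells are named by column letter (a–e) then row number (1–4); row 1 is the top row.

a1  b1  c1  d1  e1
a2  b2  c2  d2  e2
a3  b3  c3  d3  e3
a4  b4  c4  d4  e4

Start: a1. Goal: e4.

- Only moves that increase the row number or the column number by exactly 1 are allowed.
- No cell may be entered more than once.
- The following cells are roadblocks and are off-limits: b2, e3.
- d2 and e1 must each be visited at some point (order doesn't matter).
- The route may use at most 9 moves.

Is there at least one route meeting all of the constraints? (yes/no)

d2 is below but to the left of e1: going e1 → d2 would need a leftward move and d2 → e1 an upward move, so no right/down-only route can visit both required cells.

no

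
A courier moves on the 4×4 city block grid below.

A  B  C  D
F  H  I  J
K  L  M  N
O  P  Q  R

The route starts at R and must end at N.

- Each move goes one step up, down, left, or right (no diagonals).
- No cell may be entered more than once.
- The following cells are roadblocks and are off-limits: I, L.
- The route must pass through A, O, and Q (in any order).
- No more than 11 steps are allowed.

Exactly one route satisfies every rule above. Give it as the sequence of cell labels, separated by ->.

R -> Q -> P -> O -> K -> F -> A -> B -> C -> D -> J -> N

The 11-move cap with required stops at A, O, Q leaves no slack for detours.
Route from R: 3× left (reaching O), 3× up (reaching A), 3× right (reaching D), 2× down (reaching N) — 11 moves in all.
Check: all required cells visited; 11 ≤ 11 moves.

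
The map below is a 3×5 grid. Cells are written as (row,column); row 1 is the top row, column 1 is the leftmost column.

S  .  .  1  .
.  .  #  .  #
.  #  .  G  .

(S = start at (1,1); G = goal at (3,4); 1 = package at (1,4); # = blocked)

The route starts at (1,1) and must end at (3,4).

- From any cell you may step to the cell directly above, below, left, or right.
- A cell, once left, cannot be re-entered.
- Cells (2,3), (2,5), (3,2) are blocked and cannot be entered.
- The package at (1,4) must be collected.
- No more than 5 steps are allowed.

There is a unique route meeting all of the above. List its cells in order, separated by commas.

The 5-move cap with required stops at (1,4) leaves no slack for detours.
Route from (1,1): 3× right (reaching (1,4)), 2× down (reaching (3,4)) — 5 moves in all.
Check: all required cells visited; 5 ≤ 5 moves.

(1,1), (1,2), (1,3), (1,4), (2,4), (3,4)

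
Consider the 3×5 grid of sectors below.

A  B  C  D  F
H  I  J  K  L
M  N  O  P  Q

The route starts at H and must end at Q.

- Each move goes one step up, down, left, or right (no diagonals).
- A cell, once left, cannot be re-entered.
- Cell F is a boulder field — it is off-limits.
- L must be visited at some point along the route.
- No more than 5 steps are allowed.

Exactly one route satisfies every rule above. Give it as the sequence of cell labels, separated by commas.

H, I, J, K, L, Q

The budget equals the shortest possible length, so every move has to be on a shortest route through the required cells.
Route from H: 4× right (reaching L), down to Q — 5 moves in all.
Check: all required cells visited; 5 ≤ 5 moves.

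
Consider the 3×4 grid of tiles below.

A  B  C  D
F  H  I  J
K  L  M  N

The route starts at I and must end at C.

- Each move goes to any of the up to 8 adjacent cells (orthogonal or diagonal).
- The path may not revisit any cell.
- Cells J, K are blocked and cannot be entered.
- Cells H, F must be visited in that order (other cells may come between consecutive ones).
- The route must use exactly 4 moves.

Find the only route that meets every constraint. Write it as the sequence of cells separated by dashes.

I - H - F - B - C

The waypoints must appear in the order H, F, with no cell reused.
Route from I: 2× left (reaching F), up-right to B, right to C — 4 moves in all.
Check: order respected (H at step 1, F at step 2); 4 moves as required.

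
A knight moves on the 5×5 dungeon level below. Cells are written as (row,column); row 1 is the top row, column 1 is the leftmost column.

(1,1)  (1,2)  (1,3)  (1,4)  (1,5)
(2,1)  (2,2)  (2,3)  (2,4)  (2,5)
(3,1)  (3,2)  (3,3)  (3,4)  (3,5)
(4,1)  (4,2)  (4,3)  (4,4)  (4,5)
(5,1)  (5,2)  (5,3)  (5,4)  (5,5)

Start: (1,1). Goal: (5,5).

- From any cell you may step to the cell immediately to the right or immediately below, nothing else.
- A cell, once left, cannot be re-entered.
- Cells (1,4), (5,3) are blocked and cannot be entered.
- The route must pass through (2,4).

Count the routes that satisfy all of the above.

A right/down-only route from (1,1) to (5,5) makes exactly 4 down-moves and 4 right-moves in some order.
With no other constraints that would be C(8,4) = 70 routes.
Split at (2,4) and multiply the segment counts (each segment already excludes blocked cells): (1,1)→(2,4): 3; (2,4)→(5,5): 4; product = 12.
That gives 12 routes.

12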